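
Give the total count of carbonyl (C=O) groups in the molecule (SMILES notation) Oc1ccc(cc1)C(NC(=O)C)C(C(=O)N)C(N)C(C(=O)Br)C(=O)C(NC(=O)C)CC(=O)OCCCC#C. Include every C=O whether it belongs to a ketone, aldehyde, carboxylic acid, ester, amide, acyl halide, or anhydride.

CH(NHCOCH3): amide, 1 C=O (running total 1).
CH(CONH2): amide, 1 C=O (running total 2).
CH(COBr): acyl halide, 1 C=O (running total 3).
CO: ketone, 1 C=O (running total 4).
CH(NHCOCH3): amide, 1 C=O (running total 5).
CH2COOCH2: ester, 1 C=O (running total 6).

6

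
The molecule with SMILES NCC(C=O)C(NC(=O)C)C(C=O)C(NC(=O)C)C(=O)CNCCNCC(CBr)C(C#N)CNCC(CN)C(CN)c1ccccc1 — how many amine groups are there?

Taking each segment in turn:
  H2NCH2: –NH2 on an sp³ carbon with no adjacent C=O → amine.
  CH(CHO): pendant –CHO: carbonyl C bonded to C and H → aldehyde.
  CH(NHCOCH3): pendant –NHC(=O)CH3: N bonded to a carbonyl → amide (not amine).
  CH(CHO): pendant –CHO: carbonyl C bonded to C and H → aldehyde.
  CH(NHCOCH3): pendant –NHC(=O)CH3: N bonded to a carbonyl → amide (not amine).
  CO: –C(=O)– with carbon on both sides → ketone.
  CH2NHCH2: C–N–C with sp³ carbons and no adjacent C=O → amine (secondary).
  CH2NHCH2: C–N–C with sp³ carbons and no adjacent C=O → amine (secondary).
  CH(CH2Br): pendant –CH2X: halogen on sp³ carbon → alkyl halide.
  CH(CN): pendant –C≡N: nitrile.
  CH2NHCH2: C–N–C with sp³ carbons and no adjacent C=O → amine (secondary).
  CH(CH2NH2): pendant –CH2NH2: N on sp³ C, no adjacent C=O → amine.
  CH(CH2NH2): pendant –CH2NH2: N on sp³ C, no adjacent C=O → amine.
  C6H5: –C6H5 phenyl ring → arene.
Amine appears at: H2NCH2, CH2NHCH2, CH2NHCH2, CH2NHCH2, CH(CH2NH2), CH(CH2NH2) → 6.

6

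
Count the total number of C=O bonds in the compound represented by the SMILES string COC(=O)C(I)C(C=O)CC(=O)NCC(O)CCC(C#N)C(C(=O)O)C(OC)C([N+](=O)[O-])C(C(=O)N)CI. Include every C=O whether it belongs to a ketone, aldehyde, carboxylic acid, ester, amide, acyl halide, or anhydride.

CH3OOC: ester, 1 C=O (running total 1).
CH(CHO): aldehyde, 1 C=O (running total 2).
CH2CONHCH2: amide, 1 C=O (running total 3).
CH(COOH): carboxylic acid, 1 C=O (running total 4).
CH(CONH2): amide, 1 C=O (running total 5).

5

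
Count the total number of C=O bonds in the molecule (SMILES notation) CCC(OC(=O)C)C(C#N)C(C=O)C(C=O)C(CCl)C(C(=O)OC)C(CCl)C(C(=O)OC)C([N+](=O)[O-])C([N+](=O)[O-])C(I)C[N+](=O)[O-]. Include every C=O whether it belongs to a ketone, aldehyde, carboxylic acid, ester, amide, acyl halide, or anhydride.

CH(OCOCH3): ester, 1 C=O (running total 1).
CH(CHO): aldehyde, 1 C=O (running total 2).
CH(CHO): aldehyde, 1 C=O (running total 3).
CH(COOCH3): ester, 1 C=O (running total 4).
CH(COOCH3): ester, 1 C=O (running total 5).

5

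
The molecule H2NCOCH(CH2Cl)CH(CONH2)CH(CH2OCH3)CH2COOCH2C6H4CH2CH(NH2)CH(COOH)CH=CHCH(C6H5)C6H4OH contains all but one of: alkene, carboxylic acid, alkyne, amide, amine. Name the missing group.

carboxylic acid: present (CH(COOH) — pendant –COOH: carbonyl C bonded to C and –OH → carboxylic acid).
amine: present (CH(NH2) — –NH2 on an sp³ carbon with no adjacent C=O → amine).
amide: present (H2NCO — –C(=O)NH2: carbonyl C bonded to C and to N → amide (the N is not a separate amine)).
alkene: present (CH=CH — C=C double bond → alkene).
alkyne: no segment matches this pattern.

alkyne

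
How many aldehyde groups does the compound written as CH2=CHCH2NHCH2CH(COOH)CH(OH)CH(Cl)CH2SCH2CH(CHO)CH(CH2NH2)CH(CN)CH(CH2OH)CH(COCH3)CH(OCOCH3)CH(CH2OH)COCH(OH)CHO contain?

2

C=C double bond → alkene.
C–N–C with sp³ carbons and no adjacent C=O → amine (secondary).
pendant –COOH: carbonyl C bonded to C and –OH → carboxylic acid.
–OH on an sp³ carbon → alcohol (secondary).
halogen on an sp³ carbon → alkyl halide.
C–S–C linkage → sulfide (thioether).
pendant –CHO: carbonyl C bonded to C and H → aldehyde.
pendant –CH2NH2: N on sp³ C, no adjacent C=O → amine.
pendant –C≡N: nitrile.
pendant –CH2OH on an sp³ backbone C → alcohol.
pendant –COCH3: carbonyl C bonded to two carbons → ketone.
pendant –OC(=O)CH3: an acyloxy group → ester.
pendant –CH2OH on an sp³ backbone C → alcohol.
–C(=O)– with carbon on both sides → ketone.
–OH on an sp³ carbon → alcohol (secondary).
terminal –CHO: carbonyl C bonded to H and C → aldehyde.
Aldehyde appears at: CH(CHO), CHO → 2.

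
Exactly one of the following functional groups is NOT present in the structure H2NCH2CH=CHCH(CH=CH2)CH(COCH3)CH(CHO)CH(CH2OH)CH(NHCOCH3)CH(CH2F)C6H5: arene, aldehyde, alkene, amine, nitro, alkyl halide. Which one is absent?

amine: present (H2NCH2 — –NH2 on an sp³ carbon with no adjacent C=O → amine).
alkene: present (CH=CH — C=C double bond → alkene).
aldehyde: present (CH(CHO) — pendant –CHO: carbonyl C bonded to C and H → aldehyde).
arene: present (C6H5 — –C6H5 phenyl ring → arene).
alkyl halide: present (CH(CH2F) — pendant –CH2X: halogen on sp³ carbon → alkyl halide).
nitro: no segment matches this pattern.

nitro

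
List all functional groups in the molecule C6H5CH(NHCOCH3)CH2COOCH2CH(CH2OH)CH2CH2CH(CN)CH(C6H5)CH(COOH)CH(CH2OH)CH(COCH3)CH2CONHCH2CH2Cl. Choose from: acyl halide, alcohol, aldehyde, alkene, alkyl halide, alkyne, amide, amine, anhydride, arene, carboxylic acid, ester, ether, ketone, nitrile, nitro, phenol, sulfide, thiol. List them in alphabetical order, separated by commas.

Working along the chain:
  C6H5: C6H5– phenyl ring → arene.
  CH(NHCOCH3): pendant –NHC(=O)CH3: N bonded to a carbonyl → amide (not amine).
  CH2COOCH2: –C(=O)–O–C with C on the carbonyl side → ester.
  CH(CH2OH): pendant –CH2OH on an sp³ backbone C → alcohol.
  CH(CN): pendant –C≡N: nitrile.
  CH(C6H5): pendant –C6H5: benzene ring → arene.
  CH(COOH): pendant –COOH: carbonyl C bonded to C and –OH → carboxylic acid.
  CH(CH2OH): pendant –CH2OH on an sp³ backbone C → alcohol.
  CH(COCH3): pendant –COCH3: carbonyl C bonded to two carbons → ketone.
  CH2CONHCH2: –C(=O)–N– linkage → amide (the N is not an amine).
  CH2Cl: halogen on an sp³ carbon → alkyl halide.

alcohol, alkyl halide, amide, arene, carboxylic acid, ester, ketone, nitrile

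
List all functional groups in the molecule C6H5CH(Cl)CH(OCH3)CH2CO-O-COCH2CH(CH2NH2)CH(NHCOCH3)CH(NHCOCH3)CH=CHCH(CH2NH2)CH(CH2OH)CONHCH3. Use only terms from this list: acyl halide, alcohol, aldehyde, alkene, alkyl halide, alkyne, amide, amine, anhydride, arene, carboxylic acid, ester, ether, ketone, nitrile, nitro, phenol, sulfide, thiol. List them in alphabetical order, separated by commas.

C6H5– phenyl ring → arene.
halogen on an sp³ carbon → alkyl halide.
pendant –OCH3: C–O–C with sp³ C, no adjacent C=O → ether.
two acyl groups sharing one oxygen, –C(=O)–O–C(=O)– → anhydride.
pendant –CH2NH2: N on sp³ C, no adjacent C=O → amine.
pendant –NHC(=O)CH3: N bonded to a carbonyl → amide (not amine).
pendant –NHC(=O)CH3: N bonded to a carbonyl → amide (not amine).
C=C double bond → alkene.
pendant –CH2NH2: N on sp³ C, no adjacent C=O → amine.
pendant –CH2OH on an sp³ backbone C → alcohol.
–C(=O)NHCH3: carbonyl C bonded to C and to N → amide (the N is not an amine).

alcohol, alkene, alkyl halide, amide, amine, anhydride, arene, ether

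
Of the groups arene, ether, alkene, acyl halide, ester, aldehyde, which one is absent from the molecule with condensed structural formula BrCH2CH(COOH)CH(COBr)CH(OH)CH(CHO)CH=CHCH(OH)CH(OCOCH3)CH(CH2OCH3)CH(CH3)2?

alkene: present (CH=CH — C=C double bond → alkene).
ether: present (CH(CH2OCH3) — pendant –CH2OCH3: C–O–C linkage → ether).
aldehyde: present (CH(CHO) — pendant –CHO: carbonyl C bonded to C and H → aldehyde).
ester: present (CH(OCOCH3) — pendant –OC(=O)CH3: an acyloxy group → ester).
acyl halide: present (CH(COBr) — pendant –C(=O)X: carbonyl C bonded to C and halogen → acyl halide).
arene: no segment matches this pattern.

arene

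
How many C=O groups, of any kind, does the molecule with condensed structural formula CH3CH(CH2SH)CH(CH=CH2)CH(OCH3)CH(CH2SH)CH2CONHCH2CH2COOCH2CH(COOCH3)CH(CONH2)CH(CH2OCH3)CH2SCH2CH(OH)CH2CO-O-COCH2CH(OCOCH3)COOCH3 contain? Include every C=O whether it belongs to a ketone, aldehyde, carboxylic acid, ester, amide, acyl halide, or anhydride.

8

CH2CONHCH2: amide, 1 C=O (running total 1).
CH2COOCH2: ester, 1 C=O (running total 2).
CH(COOCH3): ester, 1 C=O (running total 3).
CH(CONH2): amide, 1 C=O (running total 4).
CH2CO-O-COCH2: anhydride, 2 C=O (running total 6).
CH(OCOCH3): ester, 1 C=O (running total 7).
COOCH3: ester, 1 C=O (running total 8).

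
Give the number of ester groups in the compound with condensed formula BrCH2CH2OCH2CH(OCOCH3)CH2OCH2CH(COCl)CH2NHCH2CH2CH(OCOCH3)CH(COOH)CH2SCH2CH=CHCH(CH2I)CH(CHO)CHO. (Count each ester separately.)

Taking each segment in turn:
  BrCH2: halogen on an sp³ carbon → alkyl halide.
  CH2OCH2: C–O–C with sp³ carbons on both sides and no adjacent C=O → ether.
  CH(OCOCH3): pendant –OC(=O)CH3: an acyloxy group → ester.
  CH2OCH2: C–O–C with sp³ carbons on both sides and no adjacent C=O → ether.
  CH(COCl): pendant –C(=O)X: carbonyl C bonded to C and halogen → acyl halide.
  CH2NHCH2: C–N–C with sp³ carbons and no adjacent C=O → amine (secondary).
  CH(OCOCH3): pendant –OC(=O)CH3: an acyloxy group → ester.
  CH(COOH): pendant –COOH: carbonyl C bonded to C and –OH → carboxylic acid.
  CH2SCH2: C–S–C linkage → sulfide (thioether).
  CH=CH: C=C double bond → alkene.
  CH(CH2I): pendant –CH2X: halogen on sp³ carbon → alkyl halide.
  CH(CHO): pendant –CHO: carbonyl C bonded to C and H → aldehyde.
  CHO: terminal –CHO: carbonyl C bonded to H and C → aldehyde.
Ester appears at: CH(OCOCH3), CH(OCOCH3) → 2.

2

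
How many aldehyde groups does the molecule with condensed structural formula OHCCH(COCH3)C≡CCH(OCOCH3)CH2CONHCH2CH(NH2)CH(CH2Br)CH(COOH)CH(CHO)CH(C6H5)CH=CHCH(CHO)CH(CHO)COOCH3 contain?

terminal –CHO: carbonyl C bonded to H and C → aldehyde.
pendant –COCH3: carbonyl C bonded to two carbons → ketone.
C≡C triple bond → alkyne.
pendant –OC(=O)CH3: an acyloxy group → ester.
–C(=O)–N– linkage → amide (the N is not an amine).
–NH2 on an sp³ carbon with no adjacent C=O → amine.
pendant –CH2X: halogen on sp³ carbon → alkyl halide.
pendant –COOH: carbonyl C bonded to C and –OH → carboxylic acid.
pendant –CHO: carbonyl C bonded to C and H → aldehyde.
pendant –C6H5: benzene ring → arene.
C=C double bond → alkene.
pendant –CHO: carbonyl C bonded to C and H → aldehyde.
pendant –CHO: carbonyl C bonded to C and H → aldehyde.
–C(=O)OCH3: carbonyl C bonded to C and to –OCH3 → ester (not ketone + ether).
Aldehyde appears at: OHC, CH(CHO), CH(CHO), CH(CHO) → 4.

4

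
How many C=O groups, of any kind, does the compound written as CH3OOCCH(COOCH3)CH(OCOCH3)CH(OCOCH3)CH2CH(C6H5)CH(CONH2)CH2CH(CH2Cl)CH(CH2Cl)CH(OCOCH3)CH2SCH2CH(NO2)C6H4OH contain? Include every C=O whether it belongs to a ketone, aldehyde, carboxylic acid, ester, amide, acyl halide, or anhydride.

6

CH3OOC: ester, 1 C=O (running total 1).
CH(COOCH3): ester, 1 C=O (running total 2).
CH(OCOCH3): ester, 1 C=O (running total 3).
CH(OCOCH3): ester, 1 C=O (running total 4).
CH(CONH2): amide, 1 C=O (running total 5).
CH(OCOCH3): ester, 1 C=O (running total 6).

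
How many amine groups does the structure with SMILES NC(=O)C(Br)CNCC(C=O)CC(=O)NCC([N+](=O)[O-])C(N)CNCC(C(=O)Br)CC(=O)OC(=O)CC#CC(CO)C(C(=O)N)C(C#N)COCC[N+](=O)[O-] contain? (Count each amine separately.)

–C(=O)NH2: carbonyl C bonded to C and to N → amide (the N is not a separate amine).
halogen on an sp³ carbon → alkyl halide.
C–N–C with sp³ carbons and no adjacent C=O → amine (secondary).
pendant –CHO: carbonyl C bonded to C and H → aldehyde.
–C(=O)–N– linkage → amide (the N is not an amine).
–NO2 on an sp³ carbon → nitro (the N=O is not a carbonyl).
–NH2 on an sp³ carbon with no adjacent C=O → amine.
C–N–C with sp³ carbons and no adjacent C=O → amine (secondary).
pendant –C(=O)X: carbonyl C bonded to C and halogen → acyl halide.
two acyl groups sharing one oxygen, –C(=O)–O–C(=O)– → anhydride.
C≡C triple bond → alkyne.
pendant –CH2OH on an sp³ backbone C → alcohol.
pendant –CONH2: carbonyl C bonded to C and N → amide.
pendant –C≡N: nitrile.
C–O–C with sp³ carbons on both sides and no adjacent C=O → ether.
–NO2 on carbon → nitro group.
Amine appears at: CH2NHCH2, CH(NH2), CH2NHCH2 → 3.

3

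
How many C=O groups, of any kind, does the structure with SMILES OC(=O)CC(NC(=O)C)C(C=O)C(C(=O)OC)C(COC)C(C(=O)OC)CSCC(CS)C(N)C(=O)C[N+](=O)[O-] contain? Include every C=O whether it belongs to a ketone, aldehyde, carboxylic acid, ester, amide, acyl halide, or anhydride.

HOOC: carboxylic acid, 1 C=O (running total 1).
CH(NHCOCH3): amide, 1 C=O (running total 2).
CH(CHO): aldehyde, 1 C=O (running total 3).
CH(COOCH3): ester, 1 C=O (running total 4).
CH(COOCH3): ester, 1 C=O (running total 5).
CO: ketone, 1 C=O (running total 6).

6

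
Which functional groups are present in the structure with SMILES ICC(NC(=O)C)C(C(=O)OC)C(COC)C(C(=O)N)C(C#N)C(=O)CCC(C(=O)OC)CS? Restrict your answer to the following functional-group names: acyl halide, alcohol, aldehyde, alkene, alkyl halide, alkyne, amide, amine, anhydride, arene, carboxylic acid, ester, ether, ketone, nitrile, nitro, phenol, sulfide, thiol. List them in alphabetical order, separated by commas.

alkyl halide, amide, ester, ether, ketone, nitrile, thiol

Taking each segment in turn:
  ICH2: halogen on an sp³ carbon → alkyl halide.
  CH(NHCOCH3): pendant –NHC(=O)CH3: N bonded to a carbonyl → amide (not amine).
  CH(COOCH3): pendant –COOCH3: carbonyl C bonded to C and –OCH3 → ester.
  CH(CH2OCH3): pendant –CH2OCH3: C–O–C linkage → ether.
  CH(CONH2): pendant –CONH2: carbonyl C bonded to C and N → amide.
  CH(CN): pendant –C≡N: nitrile.
  CO: –C(=O)– with carbon on both sides → ketone.
  CH(COOCH3): pendant –COOCH3: carbonyl C bonded to C and –OCH3 → ester.
  CH2SH: –SH on an sp³ carbon → thiol.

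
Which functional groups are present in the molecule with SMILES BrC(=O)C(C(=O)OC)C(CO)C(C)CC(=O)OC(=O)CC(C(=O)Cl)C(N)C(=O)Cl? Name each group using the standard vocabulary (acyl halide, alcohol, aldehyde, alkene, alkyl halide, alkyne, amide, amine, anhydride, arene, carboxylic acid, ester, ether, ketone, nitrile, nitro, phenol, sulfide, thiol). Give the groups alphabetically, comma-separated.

acyl halide, alcohol, amine, anhydride, ester

Working along the chain:
  BrCO: –C(=O)Br: carbonyl C bonded to C and to a halogen → acyl halide (not alkyl halide).
  CH(COOCH3): pendant –COOCH3: carbonyl C bonded to C and –OCH3 → ester.
  CH(CH2OH): pendant –CH2OH on an sp³ backbone C → alcohol.
  CH2CO-O-COCH2: two acyl groups sharing one oxygen, –C(=O)–O–C(=O)– → anhydride.
  CH(COCl): pendant –C(=O)X: carbonyl C bonded to C and halogen → acyl halide.
  CH(NH2): –NH2 on an sp³ carbon with no adjacent C=O → amine.
  COCl: –C(=O)Cl: carbonyl C bonded to C and to a halogen → acyl halide (not alkyl halide).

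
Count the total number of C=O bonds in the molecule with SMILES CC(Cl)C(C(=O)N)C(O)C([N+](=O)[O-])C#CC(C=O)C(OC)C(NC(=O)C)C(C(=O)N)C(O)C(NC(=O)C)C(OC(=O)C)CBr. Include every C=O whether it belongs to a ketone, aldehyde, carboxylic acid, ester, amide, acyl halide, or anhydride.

CH(CONH2): amide, 1 C=O (running total 1).
CH(CHO): aldehyde, 1 C=O (running total 2).
CH(NHCOCH3): amide, 1 C=O (running total 3).
CH(CONH2): amide, 1 C=O (running total 4).
CH(NHCOCH3): amide, 1 C=O (running total 5).
CH(OCOCH3): ester, 1 C=O (running total 6).

6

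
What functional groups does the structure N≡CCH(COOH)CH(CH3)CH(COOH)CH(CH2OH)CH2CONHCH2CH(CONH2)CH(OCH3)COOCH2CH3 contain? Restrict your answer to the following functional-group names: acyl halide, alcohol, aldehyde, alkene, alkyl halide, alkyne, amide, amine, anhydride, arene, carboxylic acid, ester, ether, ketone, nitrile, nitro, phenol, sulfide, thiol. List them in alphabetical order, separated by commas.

alcohol, amide, carboxylic acid, ester, ether, nitrile

Working along the chain:
  N≡C: N≡C–: carbon triple-bonded to nitrogen → nitrile.
  CH(COOH): pendant –COOH: carbonyl C bonded to C and –OH → carboxylic acid.
  CH(COOH): pendant –COOH: carbonyl C bonded to C and –OH → carboxylic acid.
  CH(CH2OH): pendant –CH2OH on an sp³ backbone C → alcohol.
  CH2CONHCH2: –C(=O)–N– linkage → amide (the N is not an amine).
  CH(CONH2): pendant –CONH2: carbonyl C bonded to C and N → amide.
  CH(OCH3): pendant –OCH3: C–O–C with sp³ C, no adjacent C=O → ether.
  COOCH2CH3: –C(=O)OCH2CH3: carbonyl C bonded to C and to –OEt → ester.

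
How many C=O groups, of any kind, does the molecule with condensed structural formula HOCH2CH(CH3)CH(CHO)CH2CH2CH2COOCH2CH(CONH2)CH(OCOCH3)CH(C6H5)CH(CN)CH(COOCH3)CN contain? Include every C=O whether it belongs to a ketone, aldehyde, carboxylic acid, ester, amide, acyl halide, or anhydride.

CH(CHO): aldehyde, 1 C=O (running total 1).
CH2COOCH2: ester, 1 C=O (running total 2).
CH(CONH2): amide, 1 C=O (running total 3).
CH(OCOCH3): ester, 1 C=O (running total 4).
CH(COOCH3): ester, 1 C=O (running total 5).

5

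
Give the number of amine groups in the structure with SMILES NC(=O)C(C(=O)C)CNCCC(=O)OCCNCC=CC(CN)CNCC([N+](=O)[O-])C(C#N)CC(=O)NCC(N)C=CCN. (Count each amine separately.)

6

Working along the chain:
  H2NCO: –C(=O)NH2: carbonyl C bonded to C and to N → amide (the N is not a separate amine).
  CH(COCH3): pendant –COCH3: carbonyl C bonded to two carbons → ketone.
  CH2NHCH2: C–N–C with sp³ carbons and no adjacent C=O → amine (secondary).
  CH2COOCH2: –C(=O)–O–C with C on the carbonyl side → ester.
  CH2NHCH2: C–N–C with sp³ carbons and no adjacent C=O → amine (secondary).
  CH=CH: C=C double bond → alkene.
  CH(CH2NH2): pendant –CH2NH2: N on sp³ C, no adjacent C=O → amine.
  CH2NHCH2: C–N–C with sp³ carbons and no adjacent C=O → amine (secondary).
  CH(NO2): –NO2 on an sp³ carbon → nitro (the N=O is not a carbonyl).
  CH(CN): pendant –C≡N: nitrile.
  CH2CONHCH2: –C(=O)–N– linkage → amide (the N is not an amine).
  CH(NH2): –NH2 on an sp³ carbon with no adjacent C=O → amine.
  CH=CH: C=C double bond → alkene.
  CH2NH2: –NH2 on an sp³ carbon with no adjacent C=O → amine.
Amine appears at: CH2NHCH2, CH2NHCH2, CH(CH2NH2), CH2NHCH2, CH(NH2), CH2NH2 → 6.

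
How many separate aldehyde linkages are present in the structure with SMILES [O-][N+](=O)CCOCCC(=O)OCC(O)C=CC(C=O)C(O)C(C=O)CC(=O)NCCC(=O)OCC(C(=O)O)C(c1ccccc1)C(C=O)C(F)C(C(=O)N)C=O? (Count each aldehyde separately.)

–NO2 on carbon → nitro group.
C–O–C with sp³ carbons on both sides and no adjacent C=O → ether.
–C(=O)–O–C with C on the carbonyl side → ester.
–OH on an sp³ carbon → alcohol (secondary).
C=C double bond → alkene.
pendant –CHO: carbonyl C bonded to C and H → aldehyde.
–OH on an sp³ carbon → alcohol (secondary).
pendant –CHO: carbonyl C bonded to C and H → aldehyde.
–C(=O)–N– linkage → amide (the N is not an amine).
–C(=O)–O–C with C on the carbonyl side → ester.
pendant –COOH: carbonyl C bonded to C and –OH → carboxylic acid.
pendant –C6H5: benzene ring → arene.
pendant –CHO: carbonyl C bonded to C and H → aldehyde.
halogen on an sp³ carbon → alkyl halide.
pendant –CONH2: carbonyl C bonded to C and N → amide.
terminal –CHO: carbonyl C bonded to H and C → aldehyde.
Aldehyde appears at: CH(CHO), CH(CHO), CH(CHO), CHO → 4.

4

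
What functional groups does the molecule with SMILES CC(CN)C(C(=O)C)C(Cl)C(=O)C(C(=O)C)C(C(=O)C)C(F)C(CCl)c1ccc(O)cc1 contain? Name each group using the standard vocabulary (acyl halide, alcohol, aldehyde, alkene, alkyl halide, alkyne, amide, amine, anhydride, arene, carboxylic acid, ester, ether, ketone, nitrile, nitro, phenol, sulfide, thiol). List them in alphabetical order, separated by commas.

alkyl halide, amine, arene, ketone, phenol

pendant –CH2NH2: N on sp³ C, no adjacent C=O → amine.
pendant –COCH3: carbonyl C bonded to two carbons → ketone.
halogen on an sp³ carbon → alkyl halide.
–C(=O)– with carbon on both sides → ketone.
pendant –COCH3: carbonyl C bonded to two carbons → ketone.
pendant –COCH3: carbonyl C bonded to two carbons → ketone.
halogen on an sp³ carbon → alkyl halide.
pendant –CH2X: halogen on sp³ carbon → alkyl halide.
–OH attached directly to an aromatic ring → phenol (not alcohol); the ring itself is an arene.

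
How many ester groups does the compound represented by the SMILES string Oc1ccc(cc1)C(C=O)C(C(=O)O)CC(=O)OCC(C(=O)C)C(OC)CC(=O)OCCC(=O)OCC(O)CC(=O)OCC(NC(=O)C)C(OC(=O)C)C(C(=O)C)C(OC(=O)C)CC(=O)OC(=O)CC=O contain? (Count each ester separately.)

6

–OH attached directly to an aromatic ring → phenol (not alcohol); the ring itself is an arene.
pendant –CHO: carbonyl C bonded to C and H → aldehyde.
pendant –COOH: carbonyl C bonded to C and –OH → carboxylic acid.
–C(=O)–O–C with C on the carbonyl side → ester.
pendant –COCH3: carbonyl C bonded to two carbons → ketone.
pendant –OCH3: C–O–C with sp³ C, no adjacent C=O → ether.
–C(=O)–O–C with C on the carbonyl side → ester.
–C(=O)–O–C with C on the carbonyl side → ester.
–OH on an sp³ carbon → alcohol (secondary).
–C(=O)–O–C with C on the carbonyl side → ester.
pendant –NHC(=O)CH3: N bonded to a carbonyl → amide (not amine).
pendant –OC(=O)CH3: an acyloxy group → ester.
pendant –COCH3: carbonyl C bonded to two carbons → ketone.
pendant –OC(=O)CH3: an acyloxy group → ester.
two acyl groups sharing one oxygen, –C(=O)–O–C(=O)– → anhydride.
terminal –CHO: carbonyl C bonded to H and C → aldehyde.
Ester appears at: CH2COOCH2, CH2COOCH2, CH2COOCH2, CH2COOCH2, CH(OCOCH3), CH(OCOCH3) → 6.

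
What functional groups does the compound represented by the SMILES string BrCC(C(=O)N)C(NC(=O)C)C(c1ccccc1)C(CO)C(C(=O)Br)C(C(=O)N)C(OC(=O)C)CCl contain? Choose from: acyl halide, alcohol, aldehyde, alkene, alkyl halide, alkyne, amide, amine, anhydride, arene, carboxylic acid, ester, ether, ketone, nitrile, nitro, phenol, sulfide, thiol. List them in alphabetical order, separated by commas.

Taking each segment in turn:
  BrCH2: halogen on an sp³ carbon → alkyl halide.
  CH(CONH2): pendant –CONH2: carbonyl C bonded to C and N → amide.
  CH(NHCOCH3): pendant –NHC(=O)CH3: N bonded to a carbonyl → amide (not amine).
  CH(C6H5): pendant –C6H5: benzene ring → arene.
  CH(CH2OH): pendant –CH2OH on an sp³ backbone C → alcohol.
  CH(COBr): pendant –C(=O)X: carbonyl C bonded to C and halogen → acyl halide.
  CH(CONH2): pendant –CONH2: carbonyl C bonded to C and N → amide.
  CH(OCOCH3): pendant –OC(=O)CH3: an acyloxy group → ester.
  CH2Cl: halogen on an sp³ carbon → alkyl halide.

acyl halide, alcohol, alkyl halide, amide, arene, ester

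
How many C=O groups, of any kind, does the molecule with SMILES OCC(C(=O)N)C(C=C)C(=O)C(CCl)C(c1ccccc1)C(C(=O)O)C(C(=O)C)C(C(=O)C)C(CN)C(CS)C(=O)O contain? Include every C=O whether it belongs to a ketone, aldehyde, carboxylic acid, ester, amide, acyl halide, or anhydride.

6

CH(CONH2): amide, 1 C=O (running total 1).
CO: ketone, 1 C=O (running total 2).
CH(COOH): carboxylic acid, 1 C=O (running total 3).
CH(COCH3): ketone, 1 C=O (running total 4).
CH(COCH3): ketone, 1 C=O (running total 5).
COOH: carboxylic acid, 1 C=O (running total 6).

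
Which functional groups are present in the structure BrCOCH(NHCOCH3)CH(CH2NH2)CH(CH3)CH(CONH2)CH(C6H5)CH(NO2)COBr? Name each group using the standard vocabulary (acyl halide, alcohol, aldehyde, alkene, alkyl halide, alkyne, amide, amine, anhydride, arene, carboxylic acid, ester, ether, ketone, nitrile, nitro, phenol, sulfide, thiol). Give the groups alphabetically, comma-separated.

Working along the chain:
  BrCO: –C(=O)Br: carbonyl C bonded to C and to a halogen → acyl halide (not alkyl halide).
  CH(NHCOCH3): pendant –NHC(=O)CH3: N bonded to a carbonyl → amide (not amine).
  CH(CH2NH2): pendant –CH2NH2: N on sp³ C, no adjacent C=O → amine.
  CH(CONH2): pendant –CONH2: carbonyl C bonded to C and N → amide.
  CH(C6H5): pendant –C6H5: benzene ring → arene.
  CH(NO2): –NO2 on an sp³ carbon → nitro (the N=O is not a carbonyl).
  COBr: –C(=O)Br: carbonyl C bonded to C and to a halogen → acyl halide (not alkyl halide).

acyl halide, amide, amine, arene, nitro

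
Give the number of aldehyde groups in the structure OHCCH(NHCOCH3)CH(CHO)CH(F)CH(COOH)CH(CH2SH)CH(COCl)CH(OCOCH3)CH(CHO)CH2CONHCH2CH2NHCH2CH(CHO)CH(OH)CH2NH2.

4

Reading the structure from left to right:
  OHC: terminal –CHO: carbonyl C bonded to H and C → aldehyde.
  CH(NHCOCH3): pendant –NHC(=O)CH3: N bonded to a carbonyl → amide (not amine).
  CH(CHO): pendant –CHO: carbonyl C bonded to C and H → aldehyde.
  CH(F): halogen on an sp³ carbon → alkyl halide.
  CH(COOH): pendant –COOH: carbonyl C bonded to C and –OH → carboxylic acid.
  CH(CH2SH): pendant –CH2SH → thiol.
  CH(COCl): pendant –C(=O)X: carbonyl C bonded to C and halogen → acyl halide.
  CH(OCOCH3): pendant –OC(=O)CH3: an acyloxy group → ester.
  CH(CHO): pendant –CHO: carbonyl C bonded to C and H → aldehyde.
  CH2CONHCH2: –C(=O)–N– linkage → amide (the N is not an amine).
  CH2NHCH2: C–N–C with sp³ carbons and no adjacent C=O → amine (secondary).
  CH(CHO): pendant –CHO: carbonyl C bonded to C and H → aldehyde.
  CH(OH): –OH on an sp³ carbon → alcohol (secondary).
  CH2NH2: –NH2 on an sp³ carbon with no adjacent C=O → amine.
Aldehyde appears at: OHC, CH(CHO), CH(CHO), CH(CHO) → 4.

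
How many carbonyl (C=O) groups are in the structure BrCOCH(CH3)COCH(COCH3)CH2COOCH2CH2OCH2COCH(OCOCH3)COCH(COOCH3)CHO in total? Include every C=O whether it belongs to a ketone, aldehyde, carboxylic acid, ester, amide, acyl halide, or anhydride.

BrCO: acyl halide, 1 C=O (running total 1).
CO: ketone, 1 C=O (running total 2).
CH(COCH3): ketone, 1 C=O (running total 3).
CH2COOCH2: ester, 1 C=O (running total 4).
CO: ketone, 1 C=O (running total 5).
CH(OCOCH3): ester, 1 C=O (running total 6).
CO: ketone, 1 C=O (running total 7).
CH(COOCH3): ester, 1 C=O (running total 8).
CHO: aldehyde, 1 C=O (running total 9).

9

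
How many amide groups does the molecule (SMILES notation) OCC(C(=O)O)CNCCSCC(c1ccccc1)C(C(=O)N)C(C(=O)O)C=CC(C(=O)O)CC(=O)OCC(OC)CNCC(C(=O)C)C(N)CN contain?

1

Working along the chain:
  HOCH2: HO– on an sp³ carbon → alcohol.
  CH(COOH): pendant –COOH: carbonyl C bonded to C and –OH → carboxylic acid.
  CH2NHCH2: C–N–C with sp³ carbons and no adjacent C=O → amine (secondary).
  CH2SCH2: C–S–C linkage → sulfide (thioether).
  CH(C6H5): pendant –C6H5: benzene ring → arene.
  CH(CONH2): pendant –CONH2: carbonyl C bonded to C and N → amide.
  CH(COOH): pendant –COOH: carbonyl C bonded to C and –OH → carboxylic acid.
  CH=CH: C=C double bond → alkene.
  CH(COOH): pendant –COOH: carbonyl C bonded to C and –OH → carboxylic acid.
  CH2COOCH2: –C(=O)–O–C with C on the carbonyl side → ester.
  CH(OCH3): pendant –OCH3: C–O–C with sp³ C, no adjacent C=O → ether.
  CH2NHCH2: C–N–C with sp³ carbons and no adjacent C=O → amine (secondary).
  CH(COCH3): pendant –COCH3: carbonyl C bonded to two carbons → ketone.
  CH(NH2): –NH2 on an sp³ carbon with no adjacent C=O → amine.
  CH2NH2: –NH2 on an sp³ carbon with no adjacent C=O → amine.
Amide appears at: CH(CONH2) → 1.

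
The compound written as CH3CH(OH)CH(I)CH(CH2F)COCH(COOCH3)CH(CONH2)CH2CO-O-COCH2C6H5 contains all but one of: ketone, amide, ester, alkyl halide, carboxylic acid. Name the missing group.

carboxylic acid

alkyl halide: present (CH(I) — halogen on an sp³ carbon → alkyl halide).
amide: present (CH(CONH2) — pendant –CONH2: carbonyl C bonded to C and N → amide).
ester: present (CH(COOCH3) — pendant –COOCH3: carbonyl C bonded to C and –OCH3 → ester).
ketone: present (CO — –C(=O)– with carbon on both sides → ketone).
carboxylic acid: absent. In CH(COOCH3), the acyl oxygen is bonded to carbon (–O–C), not to H, so this is an ester. In CH(CONH2), the carbonyl is bonded to nitrogen, not to –OH; that is an amide.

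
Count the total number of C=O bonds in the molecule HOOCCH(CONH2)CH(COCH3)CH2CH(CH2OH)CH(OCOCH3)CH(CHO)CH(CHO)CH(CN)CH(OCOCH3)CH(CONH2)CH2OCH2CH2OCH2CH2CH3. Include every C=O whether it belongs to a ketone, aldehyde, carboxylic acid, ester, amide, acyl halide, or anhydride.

8

HOOC: carboxylic acid, 1 C=O (running total 1).
CH(CONH2): amide, 1 C=O (running total 2).
CH(COCH3): ketone, 1 C=O (running total 3).
CH(OCOCH3): ester, 1 C=O (running total 4).
CH(CHO): aldehyde, 1 C=O (running total 5).
CH(CHO): aldehyde, 1 C=O (running total 6).
CH(OCOCH3): ester, 1 C=O (running total 7).
CH(CONH2): amide, 1 C=O (running total 8).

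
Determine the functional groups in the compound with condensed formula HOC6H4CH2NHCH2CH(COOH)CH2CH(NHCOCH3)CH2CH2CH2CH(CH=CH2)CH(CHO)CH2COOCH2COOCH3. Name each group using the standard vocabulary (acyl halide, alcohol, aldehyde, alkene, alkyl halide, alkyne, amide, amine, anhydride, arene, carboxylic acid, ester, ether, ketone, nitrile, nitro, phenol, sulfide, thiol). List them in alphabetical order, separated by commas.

aldehyde, alkene, amide, amine, arene, carboxylic acid, ester, phenol

–OH attached directly to an aromatic ring → phenol (not alcohol); the ring itself is an arene.
C–N–C with sp³ carbons and no adjacent C=O → amine (secondary).
pendant –COOH: carbonyl C bonded to C and –OH → carboxylic acid.
pendant –NHC(=O)CH3: N bonded to a carbonyl → amide (not amine).
pendant –CH=CH2: C=C double bond → alkene.
pendant –CHO: carbonyl C bonded to C and H → aldehyde.
–C(=O)–O–C with C on the carbonyl side → ester.
–C(=O)OCH3: carbonyl C bonded to C and to –OCH3 → ester (not ketone + ether).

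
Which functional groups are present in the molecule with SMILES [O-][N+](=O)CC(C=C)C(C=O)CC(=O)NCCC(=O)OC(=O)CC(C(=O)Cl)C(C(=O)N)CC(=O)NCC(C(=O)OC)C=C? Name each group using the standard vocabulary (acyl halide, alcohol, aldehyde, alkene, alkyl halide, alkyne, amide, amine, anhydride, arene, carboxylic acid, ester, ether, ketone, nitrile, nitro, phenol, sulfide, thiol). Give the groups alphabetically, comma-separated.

–NO2 on carbon → nitro group.
pendant –CH=CH2: C=C double bond → alkene.
pendant –CHO: carbonyl C bonded to C and H → aldehyde.
–C(=O)–N– linkage → amide (the N is not an amine).
two acyl groups sharing one oxygen, –C(=O)–O–C(=O)– → anhydride.
pendant –C(=O)X: carbonyl C bonded to C and halogen → acyl halide.
pendant –CONH2: carbonyl C bonded to C and N → amide.
–C(=O)–N– linkage → amide (the N is not an amine).
pendant –COOCH3: carbonyl C bonded to C and –OCH3 → ester.
C=C double bond → alkene.

acyl halide, aldehyde, alkene, amide, anhydride, ester, nitro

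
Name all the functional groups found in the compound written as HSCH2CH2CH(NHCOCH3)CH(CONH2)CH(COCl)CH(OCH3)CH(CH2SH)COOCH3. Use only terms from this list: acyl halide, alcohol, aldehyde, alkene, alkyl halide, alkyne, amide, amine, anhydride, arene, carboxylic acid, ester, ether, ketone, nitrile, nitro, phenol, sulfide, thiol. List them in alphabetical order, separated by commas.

–SH on an sp³ carbon → thiol.
pendant –NHC(=O)CH3: N bonded to a carbonyl → amide (not amine).
pendant –CONH2: carbonyl C bonded to C and N → amide.
pendant –C(=O)X: carbonyl C bonded to C and halogen → acyl halide.
pendant –OCH3: C–O–C with sp³ C, no adjacent C=O → ether.
pendant –CH2SH → thiol.
–C(=O)OCH3: carbonyl C bonded to C and to –OCH3 → ester (not ketone + ether).

acyl halide, amide, ester, ether, thiol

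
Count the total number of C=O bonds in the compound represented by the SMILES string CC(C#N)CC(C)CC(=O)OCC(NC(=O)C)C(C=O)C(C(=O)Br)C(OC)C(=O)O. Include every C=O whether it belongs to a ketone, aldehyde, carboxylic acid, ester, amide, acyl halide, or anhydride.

5

CH2COOCH2: ester, 1 C=O (running total 1).
CH(NHCOCH3): amide, 1 C=O (running total 2).
CH(CHO): aldehyde, 1 C=O (running total 3).
CH(COBr): acyl halide, 1 C=O (running total 4).
COOH: carboxylic acid, 1 C=O (running total 5).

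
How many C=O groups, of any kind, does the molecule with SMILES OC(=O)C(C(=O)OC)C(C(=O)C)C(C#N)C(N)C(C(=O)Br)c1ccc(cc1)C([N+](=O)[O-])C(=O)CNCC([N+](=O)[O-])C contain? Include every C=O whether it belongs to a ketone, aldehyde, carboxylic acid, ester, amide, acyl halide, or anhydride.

HOOC: carboxylic acid, 1 C=O (running total 1).
CH(COOCH3): ester, 1 C=O (running total 2).
CH(COCH3): ketone, 1 C=O (running total 3).
CH(COBr): acyl halide, 1 C=O (running total 4).
CO: ketone, 1 C=O (running total 5).

5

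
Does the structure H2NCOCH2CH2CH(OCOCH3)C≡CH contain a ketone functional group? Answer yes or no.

Reading the structure from left to right:
  H2NCO: –C(=O)NH2: carbonyl C bonded to C and to N → amide (the N is not a separate amine).
  CH(OCOCH3): pendant –OC(=O)CH3: an acyloxy group → ester.
  C≡CH: C≡C triple bond → alkyne.
In CH(OCOCH3), the C=O is bonded to an –O–C group, which defines an ester, not a ketone. In H2NCO, the C=O is bonded to nitrogen, which defines an amide, not a ketone.
The groups actually present are: alkyne, amide, ester.

no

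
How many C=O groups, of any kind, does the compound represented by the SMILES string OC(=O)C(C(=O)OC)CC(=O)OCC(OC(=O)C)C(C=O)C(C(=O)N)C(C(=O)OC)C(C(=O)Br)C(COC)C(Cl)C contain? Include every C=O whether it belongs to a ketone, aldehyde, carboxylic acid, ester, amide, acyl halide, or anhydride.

HOOC: carboxylic acid, 1 C=O (running total 1).
CH(COOCH3): ester, 1 C=O (running total 2).
CH2COOCH2: ester, 1 C=O (running total 3).
CH(OCOCH3): ester, 1 C=O (running total 4).
CH(CHO): aldehyde, 1 C=O (running total 5).
CH(CONH2): amide, 1 C=O (running total 6).
CH(COOCH3): ester, 1 C=O (running total 7).
CH(COBr): acyl halide, 1 C=O (running total 8).

8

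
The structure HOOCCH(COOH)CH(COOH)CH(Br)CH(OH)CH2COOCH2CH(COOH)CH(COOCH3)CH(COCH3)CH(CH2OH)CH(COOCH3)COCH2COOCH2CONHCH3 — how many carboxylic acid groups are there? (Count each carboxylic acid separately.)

Taking each segment in turn:
  HOOC: –COOH: carbonyl C bonded to –OH and C → carboxylic acid (the –OH is not a separate alcohol).
  CH(COOH): pendant –COOH: carbonyl C bonded to C and –OH → carboxylic acid.
  CH(COOH): pendant –COOH: carbonyl C bonded to C and –OH → carboxylic acid.
  CH(Br): halogen on an sp³ carbon → alkyl halide.
  CH(OH): –OH on an sp³ carbon → alcohol (secondary).
  CH2COOCH2: –C(=O)–O–C with C on the carbonyl side → ester.
  CH(COOH): pendant –COOH: carbonyl C bonded to C and –OH → carboxylic acid.
  CH(COOCH3): pendant –COOCH3: carbonyl C bonded to C and –OCH3 → ester.
  CH(COCH3): pendant –COCH3: carbonyl C bonded to two carbons → ketone.
  CH(CH2OH): pendant –CH2OH on an sp³ backbone C → alcohol.
  CH(COOCH3): pendant –COOCH3: carbonyl C bonded to C and –OCH3 → ester.
  CO: –C(=O)– with carbon on both sides → ketone.
  CH2COOCH2: –C(=O)–O–C with C on the carbonyl side → ester.
  CONHCH3: –C(=O)NHCH3: carbonyl C bonded to C and to N → amide (the N is not an amine).
Carboxylic acid appears at: HOOC, CH(COOH), CH(COOH), CH(COOH) → 4.

4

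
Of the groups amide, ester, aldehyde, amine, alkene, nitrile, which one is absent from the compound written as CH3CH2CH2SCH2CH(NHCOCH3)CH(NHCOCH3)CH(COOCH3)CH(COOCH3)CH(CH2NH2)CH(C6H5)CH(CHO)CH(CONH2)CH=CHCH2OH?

nitrile

alkene: present (CH=CH — C=C double bond → alkene).
amine: present (CH(CH2NH2) — pendant –CH2NH2: N on sp³ C, no adjacent C=O → amine).
amide: present (CH(NHCOCH3) — pendant –NHC(=O)CH3: N bonded to a carbonyl → amide (not amine)).
ester: present (CH(COOCH3) — pendant –COOCH3: carbonyl C bonded to C and –OCH3 → ester).
aldehyde: present (CH(CHO) — pendant –CHO: carbonyl C bonded to C and H → aldehyde).
nitrile: no segment matches this pattern.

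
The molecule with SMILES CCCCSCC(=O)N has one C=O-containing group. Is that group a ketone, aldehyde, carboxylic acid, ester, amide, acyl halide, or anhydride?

amide

The carbonyl is in the CONH2 segment: –C(=O)NH2: carbonyl C bonded to C and to N → amide (the N is not a separate amine).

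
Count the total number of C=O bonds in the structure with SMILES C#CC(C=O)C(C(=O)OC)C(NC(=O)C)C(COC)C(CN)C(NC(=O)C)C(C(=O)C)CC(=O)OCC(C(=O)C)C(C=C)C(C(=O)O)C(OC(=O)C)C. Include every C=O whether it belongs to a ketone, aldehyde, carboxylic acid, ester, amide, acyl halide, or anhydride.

9

CH(CHO): aldehyde, 1 C=O (running total 1).
CH(COOCH3): ester, 1 C=O (running total 2).
CH(NHCOCH3): amide, 1 C=O (running total 3).
CH(NHCOCH3): amide, 1 C=O (running total 4).
CH(COCH3): ketone, 1 C=O (running total 5).
CH2COOCH2: ester, 1 C=O (running total 6).
CH(COCH3): ketone, 1 C=O (running total 7).
CH(COOH): carboxylic acid, 1 C=O (running total 8).
CH(OCOCH3): ester, 1 C=O (running total 9).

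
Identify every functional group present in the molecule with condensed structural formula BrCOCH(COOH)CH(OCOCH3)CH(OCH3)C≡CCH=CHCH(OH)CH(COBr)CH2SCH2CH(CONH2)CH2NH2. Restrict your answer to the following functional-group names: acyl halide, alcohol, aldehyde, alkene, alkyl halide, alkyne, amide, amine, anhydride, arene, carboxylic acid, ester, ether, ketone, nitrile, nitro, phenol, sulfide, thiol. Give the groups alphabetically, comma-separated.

acyl halide, alcohol, alkene, alkyne, amide, amine, carboxylic acid, ester, ether, sulfide

–C(=O)Br: carbonyl C bonded to C and to a halogen → acyl halide (not alkyl halide).
pendant –COOH: carbonyl C bonded to C and –OH → carboxylic acid.
pendant –OC(=O)CH3: an acyloxy group → ester.
pendant –OCH3: C–O–C with sp³ C, no adjacent C=O → ether.
C≡C triple bond → alkyne.
C=C double bond → alkene.
–OH on an sp³ carbon → alcohol (secondary).
pendant –C(=O)X: carbonyl C bonded to C and halogen → acyl halide.
C–S–C linkage → sulfide (thioether).
pendant –CONH2: carbonyl C bonded to C and N → amide.
–NH2 on an sp³ carbon with no adjacent C=O → amine.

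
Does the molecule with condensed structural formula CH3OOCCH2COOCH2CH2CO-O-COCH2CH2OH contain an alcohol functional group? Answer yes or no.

Working along the chain:
  CH3OOC: CH3O–C(=O)–: carbonyl C bonded to C and to –OCH3 → ester (not ketone + ether).
  CH2COOCH2: –C(=O)–O–C with C on the carbonyl side → ester.
  CH2CO-O-COCH2: two acyl groups sharing one oxygen, –C(=O)–O–C(=O)– → anhydride.
  CH2OH: –OH on an sp³ carbon → alcohol.
The CH2OH segment supplies the alcohol: –OH on an sp³ carbon → alcohol.

yes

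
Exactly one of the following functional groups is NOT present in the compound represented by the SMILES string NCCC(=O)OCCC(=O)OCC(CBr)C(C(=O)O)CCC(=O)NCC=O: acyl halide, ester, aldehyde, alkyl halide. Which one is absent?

ester: present (CH2COOCH2 — –C(=O)–O–C with C on the carbonyl side → ester).
aldehyde: present (CHO — terminal –CHO: carbonyl C bonded to H and C → aldehyde).
alkyl halide: present (CH(CH2Br) — pendant –CH2X: halogen on sp³ carbon → alkyl halide).
acyl halide: no segment matches this pattern.

acyl halide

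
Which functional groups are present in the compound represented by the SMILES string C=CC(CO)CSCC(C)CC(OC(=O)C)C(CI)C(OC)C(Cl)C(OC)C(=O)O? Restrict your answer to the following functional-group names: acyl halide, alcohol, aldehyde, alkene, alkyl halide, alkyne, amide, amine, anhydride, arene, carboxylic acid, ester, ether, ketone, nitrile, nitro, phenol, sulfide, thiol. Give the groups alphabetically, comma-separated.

alcohol, alkene, alkyl halide, carboxylic acid, ester, ether, sulfide

Reading the structure from left to right:
  CH2=CH: C=C double bond → alkene.
  CH(CH2OH): pendant –CH2OH on an sp³ backbone C → alcohol.
  CH2SCH2: C–S–C linkage → sulfide (thioether).
  CH(OCOCH3): pendant –OC(=O)CH3: an acyloxy group → ester.
  CH(CH2I): pendant –CH2X: halogen on sp³ carbon → alkyl halide.
  CH(OCH3): pendant –OCH3: C–O–C with sp³ C, no adjacent C=O → ether.
  CH(Cl): halogen on an sp³ carbon → alkyl halide.
  CH(OCH3): pendant –OCH3: C–O–C with sp³ C, no adjacent C=O → ether.
  COOH: –COOH: carbonyl C bonded to –OH and C → carboxylic acid (the –OH is not a separate alcohol).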